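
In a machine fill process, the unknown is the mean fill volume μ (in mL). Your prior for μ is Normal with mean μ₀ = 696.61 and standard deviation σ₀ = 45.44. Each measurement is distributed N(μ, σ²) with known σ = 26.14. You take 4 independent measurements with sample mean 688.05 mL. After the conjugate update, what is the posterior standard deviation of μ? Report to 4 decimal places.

For Normal data with known variance σ², a Normal(μ₀, σ₀²) prior on μ is conjugate. Posterior precision = 1/σ₀² + n/σ²; posterior mean is the precision-weighted average of μ₀ and x̄.
σ₀² = 45.44² = 2064.7936, σ² = 26.14² = 683.2996; σ² + n·σ₀² = 683.2996 + 4·2064.7936 = 8942.474.
Posterior precision = 1/σ₀² + n/σ² = 1/2064.7936 + 4/683.2996 = (σ² + n·σ₀²)/(σ₀²σ²) = 8942.474/(2064.7936·683.2996); posterior variance σₙ² = σ₀²σ²/(σ² + n·σ₀²) = 2064.7936·683.2996/8942.474 = 157.772071.
Posterior SD = √σₙ² = √(2064.7936·683.2996/8942.474) = 12.5607.

12.5607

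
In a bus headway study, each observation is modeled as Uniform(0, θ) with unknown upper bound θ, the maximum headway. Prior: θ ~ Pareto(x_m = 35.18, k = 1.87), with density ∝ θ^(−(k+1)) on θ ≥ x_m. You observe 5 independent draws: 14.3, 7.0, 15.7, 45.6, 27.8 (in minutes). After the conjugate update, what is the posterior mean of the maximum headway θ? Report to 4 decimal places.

A Pareto(scale x_m, shape k) prior on the upper bound θ of Uniform(0, θ) is conjugate: posterior is Pareto(max(x_m, max xᵢ), k + n).
Sample maximum = 45.6; prior scale x_m = 35.18 → posterior scale = max = 45.60.
Posterior shape = 1.87 + 5 = 6.87.
E[θ|data] = k·x_m/(k−1) = 6.87·45.60/5.87 = 53.3683.

53.3683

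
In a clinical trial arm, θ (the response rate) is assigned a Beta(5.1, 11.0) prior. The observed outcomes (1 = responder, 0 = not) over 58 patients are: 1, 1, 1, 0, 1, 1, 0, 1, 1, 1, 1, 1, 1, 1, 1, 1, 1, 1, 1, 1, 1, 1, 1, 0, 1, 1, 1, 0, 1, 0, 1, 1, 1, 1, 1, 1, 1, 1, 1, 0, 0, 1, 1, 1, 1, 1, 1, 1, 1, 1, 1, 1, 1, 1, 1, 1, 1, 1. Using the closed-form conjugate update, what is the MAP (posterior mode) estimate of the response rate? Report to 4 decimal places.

The Beta prior is conjugate to a Binomial/Bernoulli likelihood; the update adds successes to α and failures to β.
Posterior: Beta(α+k, β+n−k) = Beta(5.1+51, 11.0+7) = Beta(56.1, 18.0).
Mode of Beta(a,b) for a,b>1 is (a−1)/(a+b−2) = 55.1/72.1 = 0.7642.

0.7642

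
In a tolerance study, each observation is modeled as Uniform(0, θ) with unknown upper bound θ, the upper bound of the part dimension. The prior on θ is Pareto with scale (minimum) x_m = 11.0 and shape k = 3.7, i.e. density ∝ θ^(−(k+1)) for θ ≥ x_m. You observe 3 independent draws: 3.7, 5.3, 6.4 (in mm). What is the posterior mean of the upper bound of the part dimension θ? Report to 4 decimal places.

A Pareto(scale x_m, shape k) prior on the upper bound θ of Uniform(0, θ) is conjugate: posterior is Pareto(max(x_m, max xᵢ), k + n).
Sample maximum = 6.4; prior scale x_m = 11.0 → posterior scale = max = 11.0.
Posterior shape = 3.7 + 3 = 6.7.
E[θ|data] = k·x_m/(k−1) = 6.7·11.0/5.7 = 12.9298.

12.9298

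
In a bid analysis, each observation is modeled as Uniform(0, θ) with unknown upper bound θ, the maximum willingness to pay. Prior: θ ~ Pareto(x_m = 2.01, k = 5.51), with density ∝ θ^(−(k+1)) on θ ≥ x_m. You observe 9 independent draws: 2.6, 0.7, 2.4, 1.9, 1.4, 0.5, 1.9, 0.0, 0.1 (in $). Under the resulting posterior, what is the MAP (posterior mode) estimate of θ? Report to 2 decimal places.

2.60

A Pareto(scale x_m, shape k) prior on the upper bound θ of Uniform(0, θ) is conjugate: posterior is Pareto(max(x_m, max xᵢ), k + n).
Sample maximum = 2.6; prior scale x_m = 2.01 → posterior scale = max = 2.60.
Posterior shape = 5.51 + 9 = 14.51.
The Pareto density is decreasing on [x_m, ∞), so the mode is x_m = 2.60.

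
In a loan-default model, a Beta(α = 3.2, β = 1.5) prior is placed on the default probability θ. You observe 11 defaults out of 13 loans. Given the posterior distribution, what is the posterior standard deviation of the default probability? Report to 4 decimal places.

The Beta prior is conjugate to a Binomial/Bernoulli likelihood; the update adds successes to α and failures to β.
Posterior: Beta(α+k, β+n−k) = Beta(3.2+11, 1.5+2) = Beta(14.2, 3.5).
Var = αβ/((α+β)²(α+β+1)) = 14.2·3.5/(17.7²·18.7) = 0.00848337; SD = √0.00848337 = 0.0921.

0.0921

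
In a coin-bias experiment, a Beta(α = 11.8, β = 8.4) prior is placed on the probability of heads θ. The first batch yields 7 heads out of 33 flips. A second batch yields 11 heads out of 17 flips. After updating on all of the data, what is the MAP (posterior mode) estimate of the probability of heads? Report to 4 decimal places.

0.4223

The Beta prior is conjugate to a Binomial/Bernoulli likelihood; the update adds successes to α and failures to β.
After batch 1: Beta(11.8+7, 8.4+26) = Beta(18.8, 34.4).
After batch 2: Beta(18.8+11, 34.4+6) = Beta(29.8, 40.4).
Mode of Beta(a,b) for a,b>1 is (a−1)/(a+b−2) = 28.8/68.2 = 0.4223.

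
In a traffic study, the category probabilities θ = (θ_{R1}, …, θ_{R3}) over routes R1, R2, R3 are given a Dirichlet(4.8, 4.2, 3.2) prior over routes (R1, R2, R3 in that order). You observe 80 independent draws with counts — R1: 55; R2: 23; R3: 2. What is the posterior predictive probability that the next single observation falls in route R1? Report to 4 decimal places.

0.6486

The Dirichlet prior is conjugate to the Multinomial likelihood: each posterior αⱼ = prior αⱼ + observed count nⱼ.
Posterior concentration: (59.8, 27.2, 5.2), total = 92.2.
P(next = R1 | data) = α_{R1}/Σα = 0.6486.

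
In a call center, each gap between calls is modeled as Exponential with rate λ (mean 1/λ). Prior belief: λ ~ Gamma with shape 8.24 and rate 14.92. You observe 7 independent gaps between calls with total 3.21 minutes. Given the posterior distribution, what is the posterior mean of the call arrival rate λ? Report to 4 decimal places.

0.8406

With a Gamma(shape α, rate β) prior on the exponential rate λ, the posterior after n observations with total T = Σxᵢ is Gamma(α+n, β+T).
Posterior: Gamma(8.24+7, 14.92+3.21) = Gamma(15.24, 18.13).
Posterior mean of λ = α/β = 15.24/18.13 = 0.8406.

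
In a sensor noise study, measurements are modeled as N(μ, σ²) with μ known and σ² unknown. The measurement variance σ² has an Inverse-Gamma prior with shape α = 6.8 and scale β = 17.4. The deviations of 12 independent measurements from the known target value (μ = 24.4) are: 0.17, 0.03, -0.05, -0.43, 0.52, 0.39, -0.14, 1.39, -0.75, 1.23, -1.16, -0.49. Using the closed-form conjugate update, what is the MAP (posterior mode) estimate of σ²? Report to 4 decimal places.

With known mean μ and an Inverse-Gamma(α, β) prior on σ², the Normal likelihood is conjugate: posterior is Inv-Gamma(α + n/2, β + Σ(xᵢ−μ)²/2).
Σ(xᵢ−μ)² = (0.17)² + (0.03)² + (-0.05)² + (-0.43)² + (0.52)² + (0.39)² + (-0.14)² + (1.39)² + (-0.75)² + (1.23)² + (-1.16)² + (-0.49)² = 6.2525.
Posterior: Inv-Gamma(6.8 + 12/2, 17.4 + 6.2525/2) = Inv-Gamma(12.80, 20.52625).
Mode = β/(α+1) = 20.52625/13.80 = 1.4874.

1.4874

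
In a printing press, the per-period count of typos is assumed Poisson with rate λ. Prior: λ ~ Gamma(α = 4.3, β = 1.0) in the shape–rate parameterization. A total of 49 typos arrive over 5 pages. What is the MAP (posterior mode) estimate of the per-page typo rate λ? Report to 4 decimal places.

8.7167

With a Gamma(shape α, rate β) prior, the Poisson likelihood is conjugate: the posterior is Gamma(α + ΣXᵢ, β + n).
Posterior: Gamma(α+S, β+n) = Gamma(4.3+49, 1.0+5) = Gamma(53.3, 6.0).
Mode of Gamma(α,β) for α≥1 is (α−1)/β = 52.3/6.0 = 8.7167.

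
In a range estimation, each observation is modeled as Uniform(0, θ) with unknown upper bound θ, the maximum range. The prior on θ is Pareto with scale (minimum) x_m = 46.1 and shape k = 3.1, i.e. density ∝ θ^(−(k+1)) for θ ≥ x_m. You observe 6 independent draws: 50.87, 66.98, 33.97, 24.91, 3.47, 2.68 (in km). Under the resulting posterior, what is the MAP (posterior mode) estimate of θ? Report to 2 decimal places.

A Pareto(scale x_m, shape k) prior on the upper bound θ of Uniform(0, θ) is conjugate: posterior is Pareto(max(x_m, max xᵢ), k + n).
Sample maximum = 66.98; prior scale x_m = 46.1 → posterior scale = max = 66.98.
Posterior shape = 3.1 + 6 = 9.1.
The Pareto density is decreasing on [x_m, ∞), so the mode is x_m = 66.98.

66.98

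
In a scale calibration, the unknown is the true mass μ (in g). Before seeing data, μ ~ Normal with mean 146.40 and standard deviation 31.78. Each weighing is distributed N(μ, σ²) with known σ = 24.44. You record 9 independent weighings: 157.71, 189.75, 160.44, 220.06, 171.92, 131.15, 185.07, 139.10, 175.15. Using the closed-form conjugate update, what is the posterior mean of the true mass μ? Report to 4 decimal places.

168.5813

For Normal data with known variance σ², a Normal(μ₀, σ₀²) prior on μ is conjugate. Posterior precision = 1/σ₀² + n/σ²; posterior mean is the precision-weighted average of μ₀ and x̄.
Σxᵢ = 157.71 + 189.75 + 160.44 + 220.06 + 171.92 + 131.15 + 185.07 + 139.10 + 175.15 = 1530.35, so n·x̄ = 1530.35.
σ₀² = 31.78² = 1009.9684, σ² = 24.44² = 597.3136; σ² + n·σ₀² = 597.3136 + 9·1009.9684 = 9687.0292.
Posterior mean = (μ₀/σ₀² + n·x̄/σ²)/(1/σ₀² + n/σ²) = (σ²·μ₀ + σ₀²·n·x̄)/(σ² + n·σ₀²) = (597.3136·146.40 + 1009.9684·1530.35)/9687.0292 = 1633051.85198/9687.0292 = 168.5813.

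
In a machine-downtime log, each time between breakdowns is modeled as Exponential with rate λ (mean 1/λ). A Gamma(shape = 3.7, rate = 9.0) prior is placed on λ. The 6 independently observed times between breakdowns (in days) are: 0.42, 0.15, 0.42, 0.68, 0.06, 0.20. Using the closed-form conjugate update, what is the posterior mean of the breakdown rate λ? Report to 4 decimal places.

0.8875

With a Gamma(shape α, rate β) prior on the exponential rate λ, the posterior after n observations with total T = Σxᵢ is Gamma(α+n, β+T).
Sum of observations T = 1.93 days; n = 6.
Posterior: Gamma(3.7+6, 9.0+1.93) = Gamma(9.7, 10.93).
Posterior mean of λ = α/β = 9.7/10.93 = 0.8875.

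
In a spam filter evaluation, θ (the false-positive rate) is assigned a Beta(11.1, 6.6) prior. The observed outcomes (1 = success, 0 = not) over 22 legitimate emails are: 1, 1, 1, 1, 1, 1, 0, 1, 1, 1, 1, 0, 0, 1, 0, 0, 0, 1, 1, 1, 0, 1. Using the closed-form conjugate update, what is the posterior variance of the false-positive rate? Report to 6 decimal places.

The Beta prior is conjugate to a Binomial/Bernoulli likelihood; the update adds successes to α and failures to β.
Posterior: Beta(α+k, β+n−k) = Beta(11.1+15, 6.6+7) = Beta(26.1, 13.6).
Var = αβ/((α+β)²(α+β+1)) = 26.1·13.6/(39.7²·40.7) = 0.005534.

0.005534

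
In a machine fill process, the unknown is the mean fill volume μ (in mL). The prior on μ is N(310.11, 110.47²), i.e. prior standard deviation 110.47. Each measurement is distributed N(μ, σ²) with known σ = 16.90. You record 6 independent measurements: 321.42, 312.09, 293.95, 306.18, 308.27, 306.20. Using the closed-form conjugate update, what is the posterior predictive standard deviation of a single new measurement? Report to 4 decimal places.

18.2490

For Normal data with known variance σ², a Normal(μ₀, σ₀²) prior on μ is conjugate. Posterior precision = 1/σ₀² + n/σ²; posterior mean is the precision-weighted average of μ₀ and x̄.
σ₀² = 110.47² = 12203.6209, σ² = 16.90² = 285.61; σ² + n·σ₀² = 285.61 + 6·12203.6209 = 73507.3354.
Posterior precision = 1/σ₀² + n/σ² = 1/12203.6209 + 6/285.61 = (σ² + n·σ₀²)/(σ₀²σ²) = 73507.3354/(12203.6209·285.61); posterior variance σₙ² = σ₀²σ²/(σ² + n·σ₀²) = 12203.6209·285.61/73507.3354 = 47.416712.
Predictive variance for one new observation = σₙ² + σ² = 12203.6209·285.61/73507.3354 + 285.61 = σ²·(σ₀² + 73507.3354)/73507.3354 = 285.61·85710.9563/73507.3354 = 333.026712; SD = √(285.61·85710.9563/73507.3354) = 18.2490.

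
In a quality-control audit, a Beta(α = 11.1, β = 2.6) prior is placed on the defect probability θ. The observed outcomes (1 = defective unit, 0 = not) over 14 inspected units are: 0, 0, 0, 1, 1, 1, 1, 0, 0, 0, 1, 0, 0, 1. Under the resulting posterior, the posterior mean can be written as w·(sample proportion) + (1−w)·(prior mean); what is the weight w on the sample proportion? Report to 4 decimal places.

The Beta prior is conjugate to a Binomial/Bernoulli likelihood; the update adds successes to α and failures to β.
Posterior mean = (α₀+k)/(α₀+β₀+n) = [n/(α₀+β₀+n)]·(k/n) + [(α₀+β₀)/(α₀+β₀+n)]·α₀/(α₀+β₀), so only n and the prior enter the weight.
The weight on the data is w = n/(α₀+β₀+n) = 14/(11.1+2.6+14) = 14/27.7 = 0.5054.

0.5054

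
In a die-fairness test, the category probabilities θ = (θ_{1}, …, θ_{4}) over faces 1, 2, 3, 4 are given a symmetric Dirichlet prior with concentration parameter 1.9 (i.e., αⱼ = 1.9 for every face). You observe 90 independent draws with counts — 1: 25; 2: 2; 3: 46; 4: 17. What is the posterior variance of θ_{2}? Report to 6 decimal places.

The Dirichlet prior is conjugate to the Multinomial likelihood: each posterior αⱼ = prior αⱼ + observed count nⱼ.
Posterior concentration: (26.9, 3.9, 47.9, 18.9), total = 97.6.
Var[θ_j] = α_j(Σα−α_j)/((Σα)²(Σα+1)) = 3.9·93.7/(97.6²·98.6) = 0.000389.

0.000389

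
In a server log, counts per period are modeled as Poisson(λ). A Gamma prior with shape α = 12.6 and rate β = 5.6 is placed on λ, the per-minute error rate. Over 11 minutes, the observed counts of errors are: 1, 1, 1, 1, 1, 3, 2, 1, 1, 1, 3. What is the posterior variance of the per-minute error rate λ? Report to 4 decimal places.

0.1038

With a Gamma(shape α, rate β) prior, the Poisson likelihood is conjugate: the posterior is Gamma(α + ΣXᵢ, β + n).
Sum of counts S = 16 over n = 11 minutes.
Posterior: Gamma(α+S, β+n) = Gamma(12.6+16, 5.6+11) = Gamma(28.6, 16.6).
Var = α/β² = 28.6/16.6² = 0.1038.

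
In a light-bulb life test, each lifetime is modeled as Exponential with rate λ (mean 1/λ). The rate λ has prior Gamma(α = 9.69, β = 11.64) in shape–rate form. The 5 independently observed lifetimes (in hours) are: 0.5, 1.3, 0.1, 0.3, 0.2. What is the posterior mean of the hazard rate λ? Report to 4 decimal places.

1.0463

With a Gamma(shape α, rate β) prior on the exponential rate λ, the posterior after n observations with total T = Σxᵢ is Gamma(α+n, β+T).
Sum of observations T = 2.4 hours; n = 5.
Posterior: Gamma(9.69+5, 11.64+2.4) = Gamma(14.69, 14.04).
Posterior mean of λ = α/β = 14.69/14.04 = 1.0463.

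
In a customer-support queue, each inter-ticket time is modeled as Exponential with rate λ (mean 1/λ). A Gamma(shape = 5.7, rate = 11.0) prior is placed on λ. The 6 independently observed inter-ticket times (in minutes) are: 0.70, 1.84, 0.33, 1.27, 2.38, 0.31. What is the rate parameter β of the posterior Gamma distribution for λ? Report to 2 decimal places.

With a Gamma(shape α, rate β) prior on the exponential rate λ, the posterior after n observations with total T = Σxᵢ is Gamma(α+n, β+T).
Sum of observations T = 6.83 minutes; n = 6.
Posterior: Gamma(5.7+6, 11.0+6.83) = Gamma(11.7, 17.83).
Posterior β = 17.83.

17.83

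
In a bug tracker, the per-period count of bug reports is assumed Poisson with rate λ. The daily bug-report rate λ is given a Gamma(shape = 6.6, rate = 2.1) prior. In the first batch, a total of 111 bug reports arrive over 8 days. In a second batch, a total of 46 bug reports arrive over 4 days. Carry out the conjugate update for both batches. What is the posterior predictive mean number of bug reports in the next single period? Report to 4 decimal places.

With a Gamma(shape α, rate β) prior, the Poisson likelihood is conjugate: the posterior is Gamma(α + ΣXᵢ, β + n).
After batch 1: Gamma(α+S, β+n) = Gamma(6.6+111, 2.1+8) = Gamma(117.6, 10.1).
After batch 2: Gamma(α+S, β+n) = Gamma(117.6+46, 10.1+4) = Gamma(163.6, 14.1).
The predictive distribution for one future period is NegBinom with mean α/β = 11.6028.

11.6028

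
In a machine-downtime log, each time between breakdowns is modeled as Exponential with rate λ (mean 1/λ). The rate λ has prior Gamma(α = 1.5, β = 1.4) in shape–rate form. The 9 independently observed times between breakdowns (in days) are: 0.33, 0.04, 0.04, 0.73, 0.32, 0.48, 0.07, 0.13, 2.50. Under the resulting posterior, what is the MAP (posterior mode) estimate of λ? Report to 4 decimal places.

1.5728

With a Gamma(shape α, rate β) prior on the exponential rate λ, the posterior after n observations with total T = Σxᵢ is Gamma(α+n, β+T).
Sum of observations T = 4.64 days; n = 9.
Posterior: Gamma(1.5+9, 1.4+4.64) = Gamma(10.5, 6.04).
Mode = (α−1)/β = 1.5728.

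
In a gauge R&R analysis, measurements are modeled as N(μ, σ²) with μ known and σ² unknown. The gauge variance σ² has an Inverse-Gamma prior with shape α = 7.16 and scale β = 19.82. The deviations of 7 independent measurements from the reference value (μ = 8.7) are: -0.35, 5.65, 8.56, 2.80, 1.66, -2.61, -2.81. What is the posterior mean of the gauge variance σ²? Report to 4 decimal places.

With known mean μ and an Inverse-Gamma(α, β) prior on σ², the Normal likelihood is conjugate: posterior is Inv-Gamma(α + n/2, β + Σ(xᵢ−μ)²/2).
Σ(xᵢ−μ)² = (-0.35)² + (5.65)² + (8.56)² + (2.80)² + (1.66)² + (-2.61)² + (-2.81)² = 130.6224.
Posterior: Inv-Gamma(7.16 + 7/2, 19.82 + 130.6224/2) = Inv-Gamma(10.66, 85.13120).
E[σ²|data] = β/(α−1) = 85.13120/9.66 = 8.8128.

8.8128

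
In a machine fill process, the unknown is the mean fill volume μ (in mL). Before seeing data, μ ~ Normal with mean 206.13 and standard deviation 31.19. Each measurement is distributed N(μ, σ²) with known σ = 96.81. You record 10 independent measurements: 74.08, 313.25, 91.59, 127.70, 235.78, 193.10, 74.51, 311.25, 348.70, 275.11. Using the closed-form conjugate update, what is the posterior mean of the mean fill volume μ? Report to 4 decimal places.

205.3034

For Normal data with known variance σ², a Normal(μ₀, σ₀²) prior on μ is conjugate. Posterior precision = 1/σ₀² + n/σ²; posterior mean is the precision-weighted average of μ₀ and x̄.
Σxᵢ = 74.08 + 313.25 + 91.59 + 127.70 + 235.78 + 193.10 + 74.51 + 311.25 + 348.70 + 275.11 = 2045.07, so n·x̄ = 2045.07.
σ₀² = 31.19² = 972.8161, σ² = 96.81² = 9372.1761; σ² + n·σ₀² = 9372.1761 + 10·972.8161 = 19100.3371.
Posterior mean = (μ₀/σ₀² + n·x̄/σ²)/(1/σ₀² + n/σ²) = (σ²·μ₀ + σ₀²·n·x̄)/(σ² + n·σ₀²) = (9372.1761·206.13 + 972.8161·2045.07)/19100.3371 = 3921363.68112/19100.3371 = 205.3034.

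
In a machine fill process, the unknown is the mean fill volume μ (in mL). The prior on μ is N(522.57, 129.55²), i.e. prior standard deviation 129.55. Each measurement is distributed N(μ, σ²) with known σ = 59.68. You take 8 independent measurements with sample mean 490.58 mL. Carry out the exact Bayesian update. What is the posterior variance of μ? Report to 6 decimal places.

433.707712

For Normal data with known variance σ², a Normal(μ₀, σ₀²) prior on μ is conjugate. Posterior precision = 1/σ₀² + n/σ²; posterior mean is the precision-weighted average of μ₀ and x̄.
σ₀² = 129.55² = 16783.2025, σ² = 59.68² = 3561.7024; σ² + n·σ₀² = 3561.7024 + 8·16783.2025 = 137827.3224.
Posterior precision = 1/σ₀² + n/σ² = 1/16783.2025 + 8/3561.7024 = (σ² + n·σ₀²)/(σ₀²σ²) = 137827.3224/(16783.2025·3561.7024); posterior variance σₙ² = σ₀²σ²/(σ² + n·σ₀²) = 16783.2025·3561.7024/137827.3224 = 433.707712.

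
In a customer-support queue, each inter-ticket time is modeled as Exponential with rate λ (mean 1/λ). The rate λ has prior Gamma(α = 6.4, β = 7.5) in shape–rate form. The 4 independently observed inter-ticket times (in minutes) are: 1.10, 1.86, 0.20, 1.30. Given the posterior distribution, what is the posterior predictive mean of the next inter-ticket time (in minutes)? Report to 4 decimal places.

With a Gamma(shape α, rate β) prior on the exponential rate λ, the posterior after n observations with total T = Σxᵢ is Gamma(α+n, β+T).
Sum of observations T = 4.46 minutes; n = 4.
Posterior: Gamma(6.4+4, 7.5+4.46) = Gamma(10.4, 11.96).
The predictive distribution for the next observation is Lomax; its mean is β/(α−1) = 11.96/9.4 = 1.2723.

1.2723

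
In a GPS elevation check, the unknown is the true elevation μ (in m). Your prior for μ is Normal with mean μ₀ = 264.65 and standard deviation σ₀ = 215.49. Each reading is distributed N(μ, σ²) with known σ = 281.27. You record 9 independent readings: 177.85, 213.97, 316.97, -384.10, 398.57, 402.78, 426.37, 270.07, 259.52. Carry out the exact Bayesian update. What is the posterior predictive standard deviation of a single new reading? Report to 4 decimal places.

294.1156

For Normal data with known variance σ², a Normal(μ₀, σ₀²) prior on μ is conjugate. Posterior precision = 1/σ₀² + n/σ²; posterior mean is the precision-weighted average of μ₀ and x̄.
σ₀² = 215.49² = 46435.9401, σ² = 281.27² = 79112.8129; σ² + n·σ₀² = 79112.8129 + 9·46435.9401 = 497036.2738.
Posterior precision = 1/σ₀² + n/σ² = 1/46435.9401 + 9/79112.8129 = (σ² + n·σ₀²)/(σ₀²σ²) = 497036.2738/(46435.9401·79112.8129); posterior variance σₙ² = σ₀²σ²/(σ² + n·σ₀²) = 46435.9401·79112.8129/497036.2738 = 7391.166469.
Predictive variance for one new observation = σₙ² + σ² = 46435.9401·79112.8129/497036.2738 + 79112.8129 = σ²·(σ₀² + 497036.2738)/497036.2738 = 79112.8129·543472.2139/497036.2738 = 86503.979369; SD = √(79112.8129·543472.2139/497036.2738) = 294.1156.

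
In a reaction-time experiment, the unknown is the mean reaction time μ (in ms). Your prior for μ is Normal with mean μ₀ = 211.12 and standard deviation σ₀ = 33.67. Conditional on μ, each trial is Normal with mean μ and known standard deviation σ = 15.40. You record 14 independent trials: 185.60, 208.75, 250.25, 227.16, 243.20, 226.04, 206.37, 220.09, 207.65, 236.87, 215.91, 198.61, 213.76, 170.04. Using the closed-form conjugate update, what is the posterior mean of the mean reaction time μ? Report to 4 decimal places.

For Normal data with known variance σ², a Normal(μ₀, σ₀²) prior on μ is conjugate. Posterior precision = 1/σ₀² + n/σ²; posterior mean is the precision-weighted average of μ₀ and x̄.
Σxᵢ = 185.60 + 208.75 + 250.25 + 227.16 + 243.20 + 226.04 + 206.37 + 220.09 + 207.65 + 236.87 + 215.91 + 198.61 + 213.76 + 170.04 = 3010.3, so n·x̄ = 3010.3.
σ₀² = 33.67² = 1133.6689, σ² = 15.40² = 237.16; σ² + n·σ₀² = 237.16 + 14·1133.6689 = 16108.5246.
Posterior mean = (μ₀/σ₀² + n·x̄/σ²)/(1/σ₀² + n/σ²) = (σ²·μ₀ + σ₀²·n·x̄)/(σ² + n·σ₀²) = (237.16·211.12 + 1133.6689·3010.3)/16108.5246 = 3462752.70887/16108.5246 = 214.9640.

214.9640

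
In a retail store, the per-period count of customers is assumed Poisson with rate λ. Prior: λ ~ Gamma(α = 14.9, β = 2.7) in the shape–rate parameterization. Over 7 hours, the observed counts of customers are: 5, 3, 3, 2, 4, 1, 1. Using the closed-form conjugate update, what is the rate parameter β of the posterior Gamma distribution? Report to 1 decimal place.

9.7

With a Gamma(shape α, rate β) prior, the Poisson likelihood is conjugate: the posterior is Gamma(α + ΣXᵢ, β + n).
Sum of counts S = 19 over n = 7 hours.
Posterior: Gamma(α+S, β+n) = Gamma(14.9+19, 2.7+7) = Gamma(33.9, 9.7).
Posterior β = 9.7.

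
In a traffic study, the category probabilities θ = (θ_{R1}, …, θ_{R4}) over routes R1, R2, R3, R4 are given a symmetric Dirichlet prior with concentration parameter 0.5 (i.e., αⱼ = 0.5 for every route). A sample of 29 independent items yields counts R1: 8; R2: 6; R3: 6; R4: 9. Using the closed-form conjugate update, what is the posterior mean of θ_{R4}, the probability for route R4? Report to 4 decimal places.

The Dirichlet prior is conjugate to the Multinomial likelihood: each posterior αⱼ = prior αⱼ + observed count nⱼ.
Posterior concentration: (8.5, 6.5, 6.5, 9.5), total = 31.0.
E[θ_{R4}|data] = α_{R4}/Σα = 9.5/31.0 = 0.3065.

0.3065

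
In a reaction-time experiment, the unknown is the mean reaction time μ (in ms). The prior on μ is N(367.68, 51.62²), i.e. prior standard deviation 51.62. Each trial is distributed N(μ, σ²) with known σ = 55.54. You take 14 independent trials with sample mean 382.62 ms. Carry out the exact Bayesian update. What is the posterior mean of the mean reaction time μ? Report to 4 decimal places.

For Normal data with known variance σ², a Normal(μ₀, σ₀²) prior on μ is conjugate. Posterior precision = 1/σ₀² + n/σ²; posterior mean is the precision-weighted average of μ₀ and x̄.
n·x̄ = 14·382.62 = 5356.68.
σ₀² = 51.62² = 2664.6244, σ² = 55.54² = 3084.6916; σ² + n·σ₀² = 3084.6916 + 14·2664.6244 = 40389.4332.
Posterior mean = (μ₀/σ₀² + n·x̄/σ²)/(1/σ₀² + n/σ²) = (σ²·μ₀ + σ₀²·n·x̄)/(σ² + n·σ₀²) = (3084.6916·367.68 + 2664.6244·5356.68)/40389.4332 = 15407719.63848/40389.4332 = 381.4790.

381.4790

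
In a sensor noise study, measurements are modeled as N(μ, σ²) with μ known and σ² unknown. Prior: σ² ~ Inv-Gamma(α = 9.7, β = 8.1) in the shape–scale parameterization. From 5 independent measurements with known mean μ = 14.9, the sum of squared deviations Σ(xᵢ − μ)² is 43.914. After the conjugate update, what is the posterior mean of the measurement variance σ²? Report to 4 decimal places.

2.6837

With known mean μ and an Inverse-Gamma(α, β) prior on σ², the Normal likelihood is conjugate: posterior is Inv-Gamma(α + n/2, β + Σ(xᵢ−μ)²/2).
Posterior: Inv-Gamma(9.7 + 5/2, 8.1 + 43.914/2) = Inv-Gamma(12.20, 30.0570).
E[σ²|data] = β/(α−1) = 30.0570/11.20 = 2.6837.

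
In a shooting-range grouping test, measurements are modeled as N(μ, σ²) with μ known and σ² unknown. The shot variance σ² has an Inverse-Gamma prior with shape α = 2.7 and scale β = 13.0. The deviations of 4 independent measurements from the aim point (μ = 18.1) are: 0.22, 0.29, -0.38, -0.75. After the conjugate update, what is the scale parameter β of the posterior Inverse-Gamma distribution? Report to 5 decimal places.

13.41970

With known mean μ and an Inverse-Gamma(α, β) prior on σ², the Normal likelihood is conjugate: posterior is Inv-Gamma(α + n/2, β + Σ(xᵢ−μ)²/2).
Σ(xᵢ−μ)² = (0.22)² + (0.29)² + (-0.38)² + (-0.75)² = 0.8394.
Posterior: Inv-Gamma(2.7 + 4/2, 13.0 + 0.8394/2) = Inv-Gamma(4.70, 13.41970).
Posterior β = 13.41970.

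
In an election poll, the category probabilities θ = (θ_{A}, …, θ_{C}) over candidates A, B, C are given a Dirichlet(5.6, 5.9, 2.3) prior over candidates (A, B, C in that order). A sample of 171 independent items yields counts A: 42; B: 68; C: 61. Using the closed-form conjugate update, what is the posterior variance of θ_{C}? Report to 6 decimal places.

The Dirichlet prior is conjugate to the Multinomial likelihood: each posterior αⱼ = prior αⱼ + observed count nⱼ.
Posterior concentration: (47.6, 73.9, 63.3), total = 184.8.
Var[θ_j] = α_j(Σα−α_j)/((Σα)²(Σα+1)) = 63.3·121.5/(184.8²·185.8) = 0.001212.

0.001212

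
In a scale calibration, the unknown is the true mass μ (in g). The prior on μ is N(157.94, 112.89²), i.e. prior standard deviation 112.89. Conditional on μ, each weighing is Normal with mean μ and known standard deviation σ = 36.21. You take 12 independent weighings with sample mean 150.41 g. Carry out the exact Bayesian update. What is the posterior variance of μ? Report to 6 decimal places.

108.334852

For Normal data with known variance σ², a Normal(μ₀, σ₀²) prior on μ is conjugate. Posterior precision = 1/σ₀² + n/σ²; posterior mean is the precision-weighted average of μ₀ and x̄.
σ₀² = 112.89² = 12744.1521, σ² = 36.21² = 1311.1641; σ² + n·σ₀² = 1311.1641 + 12·12744.1521 = 154240.9893.
Posterior precision = 1/σ₀² + n/σ² = 1/12744.1521 + 12/1311.1641 = (σ² + n·σ₀²)/(σ₀²σ²) = 154240.9893/(12744.1521·1311.1641); posterior variance σₙ² = σ₀²σ²/(σ² + n·σ₀²) = 12744.1521·1311.1641/154240.9893 = 108.334852.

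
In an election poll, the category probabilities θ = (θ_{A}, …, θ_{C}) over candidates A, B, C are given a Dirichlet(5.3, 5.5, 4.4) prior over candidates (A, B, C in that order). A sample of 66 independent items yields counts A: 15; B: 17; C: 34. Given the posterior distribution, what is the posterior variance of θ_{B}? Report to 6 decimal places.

The Dirichlet prior is conjugate to the Multinomial likelihood: each posterior αⱼ = prior αⱼ + observed count nⱼ.
Posterior concentration: (20.3, 22.5, 38.4), total = 81.2.
Var[θ_j] = α_j(Σα−α_j)/((Σα)²(Σα+1)) = 22.5·58.7/(81.2²·82.2) = 0.002437.

0.002437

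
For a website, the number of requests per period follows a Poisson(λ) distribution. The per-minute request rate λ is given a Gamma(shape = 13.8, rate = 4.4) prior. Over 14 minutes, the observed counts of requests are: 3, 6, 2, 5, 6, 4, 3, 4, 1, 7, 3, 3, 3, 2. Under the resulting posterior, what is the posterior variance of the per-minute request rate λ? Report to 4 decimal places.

With a Gamma(shape α, rate β) prior, the Poisson likelihood is conjugate: the posterior is Gamma(α + ΣXᵢ, β + n).
Sum of counts S = 52 over n = 14 minutes.
Posterior: Gamma(α+S, β+n) = Gamma(13.8+52, 4.4+14) = Gamma(65.8, 18.4).
Var = α/β² = 65.8/18.4² = 0.1944.

0.1944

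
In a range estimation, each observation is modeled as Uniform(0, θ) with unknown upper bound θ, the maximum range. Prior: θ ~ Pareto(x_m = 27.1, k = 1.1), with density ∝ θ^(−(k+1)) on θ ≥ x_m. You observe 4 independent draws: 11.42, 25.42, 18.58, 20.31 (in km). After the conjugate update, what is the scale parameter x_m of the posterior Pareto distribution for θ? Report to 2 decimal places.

27.10

A Pareto(scale x_m, shape k) prior on the upper bound θ of Uniform(0, θ) is conjugate: posterior is Pareto(max(x_m, max xᵢ), k + n).
Sample maximum = 25.42; prior scale x_m = 27.1 → posterior scale = max = 27.10.
Posterior shape = 1.1 + 4 = 5.1.
Posterior scale x_m = 27.10.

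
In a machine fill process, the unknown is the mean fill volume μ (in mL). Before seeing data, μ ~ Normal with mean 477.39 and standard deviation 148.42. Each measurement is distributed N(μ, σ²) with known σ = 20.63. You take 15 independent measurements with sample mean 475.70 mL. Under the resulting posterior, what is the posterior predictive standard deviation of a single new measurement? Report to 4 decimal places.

For Normal data with known variance σ², a Normal(μ₀, σ₀²) prior on μ is conjugate. Posterior precision = 1/σ₀² + n/σ²; posterior mean is the precision-weighted average of μ₀ and x̄.
σ₀² = 148.42² = 22028.4964, σ² = 20.63² = 425.5969; σ² + n·σ₀² = 425.5969 + 15·22028.4964 = 330853.0429.
Posterior precision = 1/σ₀² + n/σ² = 1/22028.4964 + 15/425.5969 = (σ² + n·σ₀²)/(σ₀²σ²) = 330853.0429/(22028.4964·425.5969); posterior variance σₙ² = σ₀²σ²/(σ² + n·σ₀²) = 22028.4964·425.5969/330853.0429 = 28.336629.
Predictive variance for one new observation = σₙ² + σ² = 22028.4964·425.5969/330853.0429 + 425.5969 = σ²·(σ₀² + 330853.0429)/330853.0429 = 425.5969·352881.5393/330853.0429 = 453.933529; SD = √(425.5969·352881.5393/330853.0429) = 21.3057.

21.3057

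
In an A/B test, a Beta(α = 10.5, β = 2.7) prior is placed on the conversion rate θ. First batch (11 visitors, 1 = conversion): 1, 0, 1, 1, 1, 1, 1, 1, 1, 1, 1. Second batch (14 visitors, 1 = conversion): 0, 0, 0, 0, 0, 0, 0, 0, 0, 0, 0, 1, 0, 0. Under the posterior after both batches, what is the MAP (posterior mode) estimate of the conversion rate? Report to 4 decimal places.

The Beta prior is conjugate to a Binomial/Bernoulli likelihood; the update adds successes to α and failures to β.
After batch 1: Beta(10.5+10, 2.7+1) = Beta(20.5, 3.7).
After batch 2: Beta(20.5+1, 3.7+13) = Beta(21.5, 16.7).
Mode of Beta(a,b) for a,b>1 is (a−1)/(a+b−2) = 20.5/36.2 = 0.5663.

0.5663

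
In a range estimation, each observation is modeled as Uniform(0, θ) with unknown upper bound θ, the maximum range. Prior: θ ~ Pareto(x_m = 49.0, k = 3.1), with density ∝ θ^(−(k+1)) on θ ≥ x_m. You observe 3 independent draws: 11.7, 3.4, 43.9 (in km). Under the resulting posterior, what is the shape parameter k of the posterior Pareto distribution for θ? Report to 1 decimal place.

A Pareto(scale x_m, shape k) prior on the upper bound θ of Uniform(0, θ) is conjugate: posterior is Pareto(max(x_m, max xᵢ), k + n).
Sample maximum = 43.9; prior scale x_m = 49.0 → posterior scale = max = 49.0.
Posterior shape = 3.1 + 3 = 6.1.
Posterior shape k = 6.1.

6.1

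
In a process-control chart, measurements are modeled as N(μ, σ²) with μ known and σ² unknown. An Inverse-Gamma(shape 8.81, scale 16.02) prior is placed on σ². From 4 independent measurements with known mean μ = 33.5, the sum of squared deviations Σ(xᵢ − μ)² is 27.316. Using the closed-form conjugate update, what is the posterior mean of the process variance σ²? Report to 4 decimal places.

With known mean μ and an Inverse-Gamma(α, β) prior on σ², the Normal likelihood is conjugate: posterior is Inv-Gamma(α + n/2, β + Σ(xᵢ−μ)²/2).
Posterior: Inv-Gamma(8.81 + 4/2, 16.02 + 27.316/2) = Inv-Gamma(10.81, 29.6780).
E[σ²|data] = β/(α−1) = 29.6780/9.81 = 3.0253.

3.0253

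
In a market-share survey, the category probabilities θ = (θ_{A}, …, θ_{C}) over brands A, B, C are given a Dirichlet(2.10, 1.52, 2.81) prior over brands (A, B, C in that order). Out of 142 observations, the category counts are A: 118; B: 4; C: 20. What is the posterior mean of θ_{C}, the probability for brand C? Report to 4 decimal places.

The Dirichlet prior is conjugate to the Multinomial likelihood: each posterior αⱼ = prior αⱼ + observed count nⱼ.
Posterior concentration: (120.10, 5.52, 22.81), total = 148.43.
E[θ_{C}|data] = α_{C}/Σα = 22.81/148.43 = 0.1537.

0.1537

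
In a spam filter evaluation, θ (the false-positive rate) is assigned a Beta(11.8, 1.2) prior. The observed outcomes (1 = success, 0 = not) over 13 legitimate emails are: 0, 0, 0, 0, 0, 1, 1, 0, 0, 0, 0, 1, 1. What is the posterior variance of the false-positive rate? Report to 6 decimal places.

The Beta prior is conjugate to a Binomial/Bernoulli likelihood; the update adds successes to α and failures to β.
Posterior: Beta(α+k, β+n−k) = Beta(11.8+4, 1.2+9) = Beta(15.8, 10.2).
Var = αβ/((α+β)²(α+β+1)) = 15.8·10.2/(26.0²·27.0) = 0.008830.

0.008830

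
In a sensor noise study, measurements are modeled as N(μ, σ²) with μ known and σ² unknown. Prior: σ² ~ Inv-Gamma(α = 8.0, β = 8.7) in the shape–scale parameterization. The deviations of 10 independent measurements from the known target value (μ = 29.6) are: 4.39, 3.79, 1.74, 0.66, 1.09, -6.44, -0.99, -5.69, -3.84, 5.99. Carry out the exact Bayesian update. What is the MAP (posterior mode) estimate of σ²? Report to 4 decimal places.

With known mean μ and an Inverse-Gamma(α, β) prior on σ², the Normal likelihood is conjugate: posterior is Inv-Gamma(α + n/2, β + Σ(xᵢ−μ)²/2).
Σ(xᵢ−μ)² = (4.39)² + (3.79)² + (1.74)² + (0.66)² + (1.09)² + (-6.44)² + (-0.99)² + (-5.69)² + (-3.84)² + (5.99)² = 163.7430.
Posterior: Inv-Gamma(8.0 + 10/2, 8.7 + 163.7430/2) = Inv-Gamma(13.00, 90.57150).
Mode = β/(α+1) = 90.57150/14.00 = 6.4694.

6.4694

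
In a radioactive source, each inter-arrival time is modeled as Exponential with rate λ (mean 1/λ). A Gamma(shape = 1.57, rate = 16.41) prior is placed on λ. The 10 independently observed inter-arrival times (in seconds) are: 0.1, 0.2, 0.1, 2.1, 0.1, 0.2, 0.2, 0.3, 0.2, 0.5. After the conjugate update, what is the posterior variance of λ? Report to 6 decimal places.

0.027775

With a Gamma(shape α, rate β) prior on the exponential rate λ, the posterior after n observations with total T = Σxᵢ is Gamma(α+n, β+T).
Sum of observations T = 4.0 seconds; n = 10.
Posterior: Gamma(1.57+10, 16.41+4.0) = Gamma(11.57, 20.41).
Var = α/β² = 0.027775.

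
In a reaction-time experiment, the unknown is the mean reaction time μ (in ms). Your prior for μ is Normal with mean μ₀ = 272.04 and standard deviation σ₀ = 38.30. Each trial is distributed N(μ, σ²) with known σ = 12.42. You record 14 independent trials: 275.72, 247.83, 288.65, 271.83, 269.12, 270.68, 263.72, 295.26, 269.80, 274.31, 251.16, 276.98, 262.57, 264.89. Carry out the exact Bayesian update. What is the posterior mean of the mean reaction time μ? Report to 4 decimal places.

For Normal data with known variance σ², a Normal(μ₀, σ₀²) prior on μ is conjugate. Posterior precision = 1/σ₀² + n/σ²; posterior mean is the precision-weighted average of μ₀ and x̄.
Σxᵢ = 275.72 + 247.83 + 288.65 + 271.83 + 269.12 + 270.68 + 263.72 + 295.26 + 269.80 + 274.31 + 251.16 + 276.98 + 262.57 + 264.89 = 3782.52, so n·x̄ = 3782.52.
σ₀² = 38.30² = 1466.89, σ² = 12.42² = 154.2564; σ² + n·σ₀² = 154.2564 + 14·1466.89 = 20690.7164.
Posterior mean = (μ₀/σ₀² + n·x̄/σ²)/(1/σ₀² + n/σ²) = (σ²·μ₀ + σ₀²·n·x̄)/(σ² + n·σ₀²) = (154.2564·272.04 + 1466.89·3782.52)/20690.7164 = 5590504.673856/20690.7164 = 270.1939.

270.1939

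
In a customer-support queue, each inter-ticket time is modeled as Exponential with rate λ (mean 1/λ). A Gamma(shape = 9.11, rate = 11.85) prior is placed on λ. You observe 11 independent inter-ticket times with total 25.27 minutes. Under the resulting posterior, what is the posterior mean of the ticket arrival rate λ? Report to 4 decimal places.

0.5418

With a Gamma(shape α, rate β) prior on the exponential rate λ, the posterior after n observations with total T = Σxᵢ is Gamma(α+n, β+T).
Posterior: Gamma(9.11+11, 11.85+25.27) = Gamma(20.11, 37.12).
Posterior mean of λ = α/β = 20.11/37.12 = 0.5418.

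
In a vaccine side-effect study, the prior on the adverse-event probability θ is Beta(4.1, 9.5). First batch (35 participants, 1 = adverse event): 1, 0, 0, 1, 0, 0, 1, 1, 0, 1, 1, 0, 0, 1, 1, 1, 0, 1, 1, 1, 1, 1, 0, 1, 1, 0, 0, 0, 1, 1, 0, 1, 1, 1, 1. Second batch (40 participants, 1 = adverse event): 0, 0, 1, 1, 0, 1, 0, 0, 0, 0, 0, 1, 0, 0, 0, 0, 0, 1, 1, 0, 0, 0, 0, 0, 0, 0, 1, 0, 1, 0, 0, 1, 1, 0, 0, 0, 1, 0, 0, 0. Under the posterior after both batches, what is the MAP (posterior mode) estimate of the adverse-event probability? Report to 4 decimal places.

0.4169

The Beta prior is conjugate to a Binomial/Bernoulli likelihood; the update adds successes to α and failures to β.
After batch 1: Beta(4.1+22, 9.5+13) = Beta(26.1, 22.5).
After batch 2: Beta(26.1+11, 22.5+29) = Beta(37.1, 51.5).
Mode of Beta(a,b) for a,b>1 is (a−1)/(a+b−2) = 36.1/86.6 = 0.4169.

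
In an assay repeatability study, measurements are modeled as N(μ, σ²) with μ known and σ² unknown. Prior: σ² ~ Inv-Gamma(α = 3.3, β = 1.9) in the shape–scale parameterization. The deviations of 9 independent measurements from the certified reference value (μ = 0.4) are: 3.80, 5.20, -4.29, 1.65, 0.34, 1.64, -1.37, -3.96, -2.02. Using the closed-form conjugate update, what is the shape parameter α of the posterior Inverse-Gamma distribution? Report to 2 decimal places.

7.80

With known mean μ and an Inverse-Gamma(α, β) prior on σ², the Normal likelihood is conjugate: posterior is Inv-Gamma(α + n/2, β + Σ(xᵢ−μ)²/2).
Σ(xᵢ−μ)² = (3.80)² + (5.20)² + (-4.29)² + (1.65)² + (0.34)² + (1.64)² + (-1.37)² + (-3.96)² + (-2.02)² = 87.0507.
Posterior: Inv-Gamma(3.3 + 9/2, 1.9 + 87.0507/2) = Inv-Gamma(7.80, 45.42535).
Posterior α = 7.80.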